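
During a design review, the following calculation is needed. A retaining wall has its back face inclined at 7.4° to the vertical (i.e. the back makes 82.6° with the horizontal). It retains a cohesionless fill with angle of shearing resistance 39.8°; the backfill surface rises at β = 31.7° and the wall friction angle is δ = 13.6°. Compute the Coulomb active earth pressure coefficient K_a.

0.417

K_a = sin²(α+φ) / [sin²α · sin(α−δ) · (1 + √{sin(φ+δ)sin(φ−β) / (sin(α−δ)sin(α+β))})²].
With α = 82.6°, φ = 39.8°, δ = 13.6°, β = 31.7°: K_a = 0.4170.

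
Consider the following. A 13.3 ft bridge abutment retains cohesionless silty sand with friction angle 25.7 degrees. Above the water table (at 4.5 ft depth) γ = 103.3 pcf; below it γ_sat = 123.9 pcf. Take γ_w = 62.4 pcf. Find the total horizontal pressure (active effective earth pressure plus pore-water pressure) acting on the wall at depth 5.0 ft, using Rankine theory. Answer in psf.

K_a = (1 − sin φ)/(1 + sin φ) = 0.3950.
γ' = 123.9 − 62.4 = 61.50 pcf.
Effective vertical stress at 5.0 ft: σ'_v = 103.3×4.5 + 61.50×0.500 = 495.6 psf.
σ'_h = K_a σ'_v = 0.3950 × 495.6 = 195.8 psf; u = γ_w × 0.500 = 31.20 psf.
Total σ_h = 195.8 + 31.20 = 227.0 psf.

227 psf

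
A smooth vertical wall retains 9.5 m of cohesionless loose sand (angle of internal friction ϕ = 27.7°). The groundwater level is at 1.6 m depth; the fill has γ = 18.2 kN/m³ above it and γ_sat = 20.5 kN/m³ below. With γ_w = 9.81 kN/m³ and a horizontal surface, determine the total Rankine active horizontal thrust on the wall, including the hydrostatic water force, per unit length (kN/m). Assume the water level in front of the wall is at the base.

521 kN/m

K_a = tan²(45° − φ/2) = 0.3653.
γ' = 20.5 − 9.81 = 10.69 kN/m³. Depth below WT = 7.9 m.
σ'_h at WT = K_a γ d_w = 10.64 kPa; at base = 10.64 + K_a γ' × 7.9 = 41.49 kPa.
P₁ (0–1.6 m) = ½×10.64×1.6 = 8.511. P₂ (1.6–9.5 m) = ½(10.64+41.49)×7.9 = 205.9.
P_w = ½ γ_w h₂² = 0.5×9.81×7.9² = 306.1. Total = 8.511+205.9+306.1 = 520.5 kN/m.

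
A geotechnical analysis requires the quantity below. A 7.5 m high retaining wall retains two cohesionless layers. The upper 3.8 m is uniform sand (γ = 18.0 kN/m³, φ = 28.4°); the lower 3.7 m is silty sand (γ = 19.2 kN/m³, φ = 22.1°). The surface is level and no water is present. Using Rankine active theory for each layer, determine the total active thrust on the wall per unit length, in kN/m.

K_a1 = tan²(45°−28.4°/2) = 0.3554; K_a2 = tan²(45°−22.1°/2) = 0.4533.
Layer 1: σ at base = K_a1 γ₁ h₁ = 24.31 kPa; P₁ = ½×24.31×3.8 = 46.18.
Layer 2: σ_v at top = γ₁h₁ = 68.40; σ_h top = K_a2×68.40 = 31.00; σ_h base = K_a2×(68.40+19.2×3.7) = 63.20.
P₂ = ½(31.00+63.20)×3.7 = 174.3. Total P_a = 46.18+174.3 = 220.5 kN/m.

220 kN/m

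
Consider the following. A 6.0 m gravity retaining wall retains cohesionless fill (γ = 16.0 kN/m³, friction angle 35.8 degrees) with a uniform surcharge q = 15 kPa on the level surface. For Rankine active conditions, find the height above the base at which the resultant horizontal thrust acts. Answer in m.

K_a = 0.2619.
Triangular part P₁ = ½K_aγH² = 75.42 at H/3 = 2.000 m; rectangular part P₂ = K_a q H = 23.57 at H/2 = 3.000 m.
ȳ = (P₁·2.000 + P₂·3.000)/(P₁+P₂) = 2.238 m.

2.24 m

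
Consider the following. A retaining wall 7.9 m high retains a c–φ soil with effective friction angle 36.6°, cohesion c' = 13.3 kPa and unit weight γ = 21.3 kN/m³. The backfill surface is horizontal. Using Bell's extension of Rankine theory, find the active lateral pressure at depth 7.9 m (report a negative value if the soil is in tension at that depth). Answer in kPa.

K_a = (1 − sin φ)/(1 + sin φ) = 0.2530.
σ_a = K_a γ z − 2c√K_a = 0.2530×21.3×7.9 − 2×13.3×0.5029 = 29.19 kPa.

29.2 kPa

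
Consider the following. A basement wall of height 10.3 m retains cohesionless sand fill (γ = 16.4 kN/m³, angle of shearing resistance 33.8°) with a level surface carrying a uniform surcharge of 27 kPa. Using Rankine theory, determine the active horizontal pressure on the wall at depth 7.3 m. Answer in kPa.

K_a = (1 − sin φ)/(1 + sin φ) = 0.2851.
σ_v = γz + q = 16.4 × 7.3 + 27 = 146.7 kPa.
σ_h = K_a σ_v = 0.2851 × 146.7 = 41.83 kPa.

41.8 kPa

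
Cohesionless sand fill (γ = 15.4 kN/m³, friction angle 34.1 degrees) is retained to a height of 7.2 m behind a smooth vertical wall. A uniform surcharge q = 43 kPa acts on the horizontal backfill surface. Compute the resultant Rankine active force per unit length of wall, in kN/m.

K_a = tan²(45° − φ/2) = 0.2815.
Soil triangle: ½ K_a γ H² = 0.5×0.2815×15.4×7.2² = 112.4 kN/m.
Surcharge rectangle: K_a q H = 0.2815×43×7.2 = 87.16 kN/m.
Total = 112.4 + 87.16 = 199.5 kN/m.

200 kN/m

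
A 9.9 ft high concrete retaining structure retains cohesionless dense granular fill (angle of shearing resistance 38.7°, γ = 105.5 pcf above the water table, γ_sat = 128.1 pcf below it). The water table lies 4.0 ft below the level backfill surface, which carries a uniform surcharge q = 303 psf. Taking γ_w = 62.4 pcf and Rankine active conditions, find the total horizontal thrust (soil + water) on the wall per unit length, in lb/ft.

2810 lb/ft

K_a = tan²(45° − φ/2) = 0.2306.
γ' = 128.1 − 62.4 = 65.70 pcf. h₂ = H − d_w = 5.9 ft.
σ'_h: at surface K_a·q = 69.87; at WT K_a(q+γd_w) = 167.2; at base K_a(q+γd_w+γ'h₂) = 256.6 psf.
P₁ = ½(69.87+167.2)×4.0 = 474.1; P₂ = ½(167.2+256.6)×5.9 = 1250; P_w = ½γ_w h₂² = 1086.
Total = 474.1+1250+1086 = 2810 lb/ft.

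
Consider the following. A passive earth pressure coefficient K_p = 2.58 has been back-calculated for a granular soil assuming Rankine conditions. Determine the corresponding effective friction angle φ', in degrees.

26.2°

K_p = (1+sin φ)/(1−sin φ) ⇒ sin φ = (K_p − 1)/(K_p + 1) = 0.4413.
φ = arcsin(0.4413) = 26.19°.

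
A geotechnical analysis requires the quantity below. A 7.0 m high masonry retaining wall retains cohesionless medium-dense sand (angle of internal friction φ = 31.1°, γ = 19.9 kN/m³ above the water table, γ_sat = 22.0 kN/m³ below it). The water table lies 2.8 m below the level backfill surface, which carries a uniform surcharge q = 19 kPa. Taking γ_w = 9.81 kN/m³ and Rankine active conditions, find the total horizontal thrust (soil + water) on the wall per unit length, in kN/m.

K_a = tan²(45° − φ/2) = 0.3188.
γ' = 22.0 − 9.81 = 12.19 kN/m³. h₂ = H − d_w = 4.2 m.
σ'_h: at surface K_a·q = 6.057; at WT K_a(q+γd_w) = 23.82; at base K_a(q+γd_w+γ'h₂) = 40.14 kPa.
P₁ = ½(6.057+23.82)×2.8 = 41.83; P₂ = ½(23.82+40.14)×4.2 = 134.3; P_w = ½γ_w h₂² = 86.52.
Total = 41.83+134.3+86.52 = 262.7 kN/m.

263 kN/m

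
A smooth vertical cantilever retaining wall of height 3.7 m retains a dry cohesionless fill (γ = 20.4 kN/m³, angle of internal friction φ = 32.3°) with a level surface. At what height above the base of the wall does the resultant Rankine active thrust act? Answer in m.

1.23 m

K_a = 0.3035.
The pressure distribution is triangular, so the resultant acts at H/3 above the base = 3.7/3 = 1.233 m.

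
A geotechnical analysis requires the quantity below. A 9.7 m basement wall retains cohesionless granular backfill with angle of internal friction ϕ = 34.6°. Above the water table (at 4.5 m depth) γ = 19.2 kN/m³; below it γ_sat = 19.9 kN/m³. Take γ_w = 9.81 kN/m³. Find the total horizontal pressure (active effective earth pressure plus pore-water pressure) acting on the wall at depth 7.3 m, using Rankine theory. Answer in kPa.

59.1 kPa

K_a = (1 − sin φ)/(1 + sin φ) = 0.2756.
γ' = 19.9 − 9.81 = 10.09 kN/m³.
Effective vertical stress at 7.3 m: σ'_v = 19.2×4.5 + 10.09×2.80 = 114.7 kPa.
σ'_h = K_a σ'_v = 0.2756 × 114.7 = 31.60 kPa; u = γ_w × 2.80 = 27.47 kPa.
Total σ_h = 31.60 + 27.47 = 59.07 kPa.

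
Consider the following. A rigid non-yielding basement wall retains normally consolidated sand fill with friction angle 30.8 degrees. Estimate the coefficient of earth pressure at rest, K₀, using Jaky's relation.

0.488

K₀ = 1 − sin φ' = 1 − sin 30.8° = 0.4880.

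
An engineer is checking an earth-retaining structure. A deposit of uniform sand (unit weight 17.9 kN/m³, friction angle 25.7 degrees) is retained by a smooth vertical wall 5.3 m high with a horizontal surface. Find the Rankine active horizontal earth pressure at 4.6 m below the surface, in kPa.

K_a = (1 − sin φ)/(1 + sin φ) = 0.3950.
σ_h = K_a γ z = 0.3950 × 17.9 × 4.6 = 32.53 kPa.

32.5 kPa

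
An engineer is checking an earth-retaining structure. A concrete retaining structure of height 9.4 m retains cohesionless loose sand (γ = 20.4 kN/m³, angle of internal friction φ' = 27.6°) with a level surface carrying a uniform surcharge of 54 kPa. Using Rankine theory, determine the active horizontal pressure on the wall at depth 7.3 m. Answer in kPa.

74.4 kPa

K_a = (1 − sin φ)/(1 + sin φ) = 0.3668.
σ_v = γz + q = 20.4 × 7.3 + 54 = 202.9 kPa.
σ_h = K_a σ_v = 0.3668 × 202.9 = 74.43 kPa.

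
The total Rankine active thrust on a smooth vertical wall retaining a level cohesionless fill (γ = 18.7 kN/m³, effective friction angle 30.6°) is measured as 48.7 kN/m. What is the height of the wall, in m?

4.00 m

K_a = 0.3253. P_a = ½ K_a γ H² ⇒ H = √(2P_a/(K_a γ)).
H = √(2×48.7/(0.3253×18.7)) = 4.001 m.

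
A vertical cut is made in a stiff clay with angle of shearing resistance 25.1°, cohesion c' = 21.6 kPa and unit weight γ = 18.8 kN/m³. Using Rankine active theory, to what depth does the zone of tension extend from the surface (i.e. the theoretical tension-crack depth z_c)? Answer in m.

K_a = tan²(45° − 25.1°/2) = 0.4043; √K_a = 0.6358.
The active pressure is zero where K_a γ z = 2c√K_a, so z_c = 2c/(γ√K_a) = 2×21.6/(18.8×0.6358) = 3.614 m.

3.61 m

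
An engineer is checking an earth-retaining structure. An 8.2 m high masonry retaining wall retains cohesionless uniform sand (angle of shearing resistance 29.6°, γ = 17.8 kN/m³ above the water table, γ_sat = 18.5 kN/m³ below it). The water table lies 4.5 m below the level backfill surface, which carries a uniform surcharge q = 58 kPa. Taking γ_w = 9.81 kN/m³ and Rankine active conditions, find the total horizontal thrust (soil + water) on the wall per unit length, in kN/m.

410 kN/m

K_a = tan²(45° − φ/2) = 0.3387.
γ' = 18.5 − 9.81 = 8.690 kN/m³. h₂ = H − d_w = 3.7 m.
σ'_h: at surface K_a·q = 19.65; at WT K_a(q+γd_w) = 46.78; at base K_a(q+γd_w+γ'h₂) = 57.67 kPa.
P₁ = ½(19.65+46.78)×4.5 = 149.5; P₂ = ½(46.78+57.67)×3.7 = 193.2; P_w = ½γ_w h₂² = 67.15.
Total = 149.5+193.2+67.15 = 409.8 kN/m.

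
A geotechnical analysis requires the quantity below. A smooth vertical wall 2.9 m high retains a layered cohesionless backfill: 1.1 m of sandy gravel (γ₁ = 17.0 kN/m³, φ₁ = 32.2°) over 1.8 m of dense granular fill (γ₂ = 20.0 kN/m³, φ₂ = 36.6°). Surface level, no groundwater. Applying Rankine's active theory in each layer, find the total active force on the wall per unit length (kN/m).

19.8 kN/m

K_a1 = tan²(45°−32.2°/2) = 0.3047; K_a2 = tan²(45°−36.6°/2) = 0.2530.
Layer 1: σ at base = K_a1 γ₁ h₁ = 5.699 kPa; P₁ = ½×5.699×1.1 = 3.134.
Layer 2: σ_v at top = γ₁h₁ = 18.70; σ_h top = K_a2×18.70 = 4.730; σ_h base = K_a2×(18.70+20.0×1.8) = 13.84.
P₂ = ½(4.730+13.84)×1.8 = 16.71. Total P_a = 3.134+16.71 = 19.84 kN/m.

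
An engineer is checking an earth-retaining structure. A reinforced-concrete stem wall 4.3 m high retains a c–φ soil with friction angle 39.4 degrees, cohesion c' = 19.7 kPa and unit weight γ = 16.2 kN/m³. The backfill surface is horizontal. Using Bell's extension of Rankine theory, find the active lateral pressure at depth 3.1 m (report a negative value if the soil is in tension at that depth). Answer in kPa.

K_a = (1 − sin φ)/(1 + sin φ) = 0.2234.
σ_a = K_a γ z − 2c√K_a = 0.2234×16.2×3.1 − 2×19.7×0.4727 = -7.403 kPa.

-7.40 kPa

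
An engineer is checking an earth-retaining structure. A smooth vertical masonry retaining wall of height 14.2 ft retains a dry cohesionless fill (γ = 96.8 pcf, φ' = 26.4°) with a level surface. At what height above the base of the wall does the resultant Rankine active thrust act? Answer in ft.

4.73 ft

K_a = 0.3844.
The pressure distribution is triangular, so the resultant acts at H/3 above the base = 14.2/3 = 4.733 ft.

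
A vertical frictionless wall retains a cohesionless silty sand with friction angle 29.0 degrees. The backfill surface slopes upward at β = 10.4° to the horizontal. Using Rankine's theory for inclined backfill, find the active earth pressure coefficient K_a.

0.366

K_a = cos β · (cos β − √(cos²β − cos²φ)) / (cos β + √(cos²β − cos²φ)).
cos β = 0.9836, cos φ = 0.8746, √(cos²β − cos²φ) = 0.4499.
K_a = 0.9836 × (0.9836 − 0.4499)/(0.9836 + 0.4499) = 0.3661.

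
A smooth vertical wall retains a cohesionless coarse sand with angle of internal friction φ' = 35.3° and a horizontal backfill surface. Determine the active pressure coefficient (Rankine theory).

K_a = tan²(45° − φ/2) = tan²(27.35°) = 0.2675.

0.268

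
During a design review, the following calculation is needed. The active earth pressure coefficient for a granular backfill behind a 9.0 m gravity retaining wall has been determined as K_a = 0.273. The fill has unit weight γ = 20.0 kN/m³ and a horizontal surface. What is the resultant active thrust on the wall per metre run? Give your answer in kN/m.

P = ½ K_a γ H² = 0.5 × 0.273 × 20.0 × 9.0² = 221.1 kN/m.

221 kN/m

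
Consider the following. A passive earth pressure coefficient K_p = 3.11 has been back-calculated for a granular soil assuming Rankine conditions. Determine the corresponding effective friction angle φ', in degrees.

K_p = (1+sin φ)/(1−sin φ) ⇒ sin φ = (K_p − 1)/(K_p + 1) = 0.5134.
φ = arcsin(0.5134) = 30.89°.

30.9°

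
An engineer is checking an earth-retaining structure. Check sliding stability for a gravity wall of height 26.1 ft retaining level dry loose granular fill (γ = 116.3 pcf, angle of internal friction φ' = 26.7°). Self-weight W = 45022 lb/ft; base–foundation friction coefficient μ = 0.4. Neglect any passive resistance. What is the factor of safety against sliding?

K_a = tan²(45° − 26.7°/2) = 0.3800.
P_a = ½K_aγH² = 0.5×0.3800×116.3×26.1² = 15050 lb/ft, acting at H/3 = 8.700 ft above the base.
FS_sliding = μW / P_a = 0.4×45022 / 15050 = 1.197.

1.20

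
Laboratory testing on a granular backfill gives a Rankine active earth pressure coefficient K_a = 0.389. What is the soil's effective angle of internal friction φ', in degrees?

K_a = tan²(45° − φ/2) ⇒ 45° − φ/2 = arctan(√0.389) = 31.95°.
φ = 2(45° − 31.95°) = 26.10°.

26.1°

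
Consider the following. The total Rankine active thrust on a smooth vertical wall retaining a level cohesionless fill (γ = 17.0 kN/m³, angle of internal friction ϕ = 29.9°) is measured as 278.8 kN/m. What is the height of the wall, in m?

9.90 m

K_a = 0.3347. P_a = ½ K_a γ H² ⇒ H = √(2P_a/(K_a γ)).
H = √(2×278.8/(0.3347×17.0)) = 9.900 m.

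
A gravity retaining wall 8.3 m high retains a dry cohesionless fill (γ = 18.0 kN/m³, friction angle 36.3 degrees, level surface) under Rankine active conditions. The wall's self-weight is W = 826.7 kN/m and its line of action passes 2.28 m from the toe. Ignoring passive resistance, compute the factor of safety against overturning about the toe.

4.29

K_a = tan²(45° − 36.3°/2) = 0.2563.
P_a = ½K_aγH² = 0.5×0.2563×18.0×8.3² = 158.9 kN/m, acting at H/3 = 2.767 m above the base.
Overturning moment M_o = P_a × H/3 = 158.9 × 2.767 = 439.6.
Resisting moment M_r = W × 2.28 = 826.7 × 2.28 = 1885.
FS_overturning = M_r/M_o = 1885/439.6 = 4.288.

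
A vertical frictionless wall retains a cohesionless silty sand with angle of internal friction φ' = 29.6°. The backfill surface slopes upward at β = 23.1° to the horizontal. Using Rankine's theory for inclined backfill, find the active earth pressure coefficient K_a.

K_a = cos β · (cos β − √(cos²β − cos²φ)) / (cos β + √(cos²β − cos²φ)).
cos β = 0.9198, cos φ = 0.8695, √(cos²β − cos²φ) = 0.3001.
K_a = 0.9198 × (0.9198 − 0.3001)/(0.9198 + 0.3001) = 0.4673.

0.467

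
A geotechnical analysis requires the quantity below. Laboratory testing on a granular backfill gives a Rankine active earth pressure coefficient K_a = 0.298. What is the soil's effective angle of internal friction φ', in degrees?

K_a = tan²(45° − φ/2) ⇒ 45° − φ/2 = arctan(√0.298) = 28.63°.
φ = 2(45° − 28.63°) = 32.74°.

32.7°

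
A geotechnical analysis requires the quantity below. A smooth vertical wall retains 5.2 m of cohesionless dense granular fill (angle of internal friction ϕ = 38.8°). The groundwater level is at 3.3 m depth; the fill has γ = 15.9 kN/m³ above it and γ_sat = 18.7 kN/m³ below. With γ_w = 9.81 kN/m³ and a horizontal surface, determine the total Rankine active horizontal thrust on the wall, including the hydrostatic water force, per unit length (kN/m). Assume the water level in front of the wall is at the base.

K_a = tan²(45° − φ/2) = 0.2296.
γ' = 18.7 − 9.81 = 8.890 kN/m³. Depth below WT = 1.9 m.
σ'_h at WT = K_a γ d_w = 12.04 kPa; at base = 12.04 + K_a γ' × 1.9 = 15.92 kPa.
P₁ (0–3.3 m) = ½×12.04×3.3 = 19.87. P₂ (3.3–5.2 m) = ½(12.04+15.92)×1.9 = 26.57.
P_w = ½ γ_w h₂² = 0.5×9.81×1.9² = 17.71. Total = 19.87+26.57+17.71 = 64.15 kN/m.

64.1 kN/m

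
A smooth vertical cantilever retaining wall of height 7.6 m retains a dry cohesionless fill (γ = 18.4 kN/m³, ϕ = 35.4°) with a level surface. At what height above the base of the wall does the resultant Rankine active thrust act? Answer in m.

2.53 m

K_a = 0.2664.
The pressure distribution is triangular, so the resultant acts at H/3 above the base = 7.6/3 = 2.533 m.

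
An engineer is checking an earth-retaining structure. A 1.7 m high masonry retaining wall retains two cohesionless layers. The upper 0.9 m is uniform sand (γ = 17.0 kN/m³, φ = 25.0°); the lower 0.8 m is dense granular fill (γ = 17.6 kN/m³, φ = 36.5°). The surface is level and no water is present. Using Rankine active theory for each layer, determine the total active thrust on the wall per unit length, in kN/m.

7.33 kN/m

K_a1 = tan²(45°−25.0°/2) = 0.4059; K_a2 = tan²(45°−36.5°/2) = 0.2541.
Layer 1: σ at base = K_a1 γ₁ h₁ = 6.210 kPa; P₁ = ½×6.210×0.9 = 2.794.
Layer 2: σ_v at top = γ₁h₁ = 15.30; σ_h top = K_a2×15.30 = 3.887; σ_h base = K_a2×(15.30+17.6×0.8) = 7.464.
P₂ = ½(3.887+7.464)×0.8 = 4.541. Total P_a = 2.794+4.541 = 7.335 kN/m.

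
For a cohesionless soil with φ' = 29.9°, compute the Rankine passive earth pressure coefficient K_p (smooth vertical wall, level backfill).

2.99

K_p = (1 + sin φ)/(1 − sin φ) = tan²(45° + 29.9°/2) = 2.988.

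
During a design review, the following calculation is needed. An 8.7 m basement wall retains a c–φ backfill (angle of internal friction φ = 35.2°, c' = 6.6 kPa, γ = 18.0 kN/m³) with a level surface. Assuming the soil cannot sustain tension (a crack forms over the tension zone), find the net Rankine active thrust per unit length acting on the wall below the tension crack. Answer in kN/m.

128 kN/m

K_a = 0.2687; √K_a = 0.5184.
Tension-crack depth z_c = 2c/(γ√K_a) = 2×6.6/(18.0×0.5184) = 1.415 m.
σ_a at base = K_a γ H − 2c√K_a = 0.2687×18.0×8.7 − 2×6.6×0.5184 = 35.23 kPa.
P_a = ½ × 35.23 × (H − z_c) = 0.5×35.23×7.285 = 128.3 kN/m.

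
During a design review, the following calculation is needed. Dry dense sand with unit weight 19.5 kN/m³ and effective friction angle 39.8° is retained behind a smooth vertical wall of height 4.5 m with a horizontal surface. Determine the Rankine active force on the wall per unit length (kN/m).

43.3 kN/m

K_a = tan²(45° − φ/2) = 0.2194.
P_a = ½ K_a γ H² = 0.5 × 0.2194 × 19.5 × 4.5² = 43.32 kN/m.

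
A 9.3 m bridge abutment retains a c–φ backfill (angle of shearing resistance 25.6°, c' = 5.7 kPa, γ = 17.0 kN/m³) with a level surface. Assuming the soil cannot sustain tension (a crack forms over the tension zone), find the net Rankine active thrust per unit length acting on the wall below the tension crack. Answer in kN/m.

229 kN/m

K_a = 0.3966; √K_a = 0.6297.
Tension-crack depth z_c = 2c/(γ√K_a) = 2×5.7/(17.0×0.6297) = 1.065 m.
σ_a at base = K_a γ H − 2c√K_a = 0.3966×17.0×9.3 − 2×5.7×0.6297 = 55.52 kPa.
P_a = ½ × 55.52 × (H − z_c) = 0.5×55.52×8.235 = 228.6 kN/m.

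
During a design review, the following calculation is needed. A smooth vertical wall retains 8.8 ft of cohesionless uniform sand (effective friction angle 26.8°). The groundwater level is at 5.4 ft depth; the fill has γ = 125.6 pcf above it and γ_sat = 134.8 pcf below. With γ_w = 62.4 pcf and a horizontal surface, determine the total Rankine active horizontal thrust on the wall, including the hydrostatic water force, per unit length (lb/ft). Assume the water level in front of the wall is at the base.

K_a = tan²(45° − φ/2) = 0.3785.
γ' = 134.8 − 62.4 = 72.40 pcf. Depth below WT = 3.4 ft.
σ'_h at WT = K_a γ d_w = 256.7 psf; at base = 256.7 + K_a γ' × 3.4 = 349.9 psf.
P₁ (0–5.4 ft) = ½×256.7×5.4 = 693.1. P₂ (5.4–8.8 ft) = ½(256.7+349.9)×3.4 = 1031.
P_w = ½ γ_w h₂² = 0.5×62.4×3.4² = 360.7. Total = 693.1+1031+360.7 = 2085 lb/ft.

2080 lb/ft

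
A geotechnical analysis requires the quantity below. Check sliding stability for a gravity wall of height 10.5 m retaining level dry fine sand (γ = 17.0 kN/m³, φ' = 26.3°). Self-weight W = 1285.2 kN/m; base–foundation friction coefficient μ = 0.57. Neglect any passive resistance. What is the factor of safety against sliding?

2.03

K_a = tan²(45° − 26.3°/2) = 0.3859.
P_a = ½K_aγH² = 0.5×0.3859×17.0×10.5² = 361.7 kN/m, acting at H/3 = 3.500 m above the base.
FS_sliding = μW / P_a = 0.57×1285.2 / 361.7 = 2.026.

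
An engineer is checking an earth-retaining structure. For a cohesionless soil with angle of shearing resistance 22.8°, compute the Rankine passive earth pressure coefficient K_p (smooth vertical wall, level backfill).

2.27

K_p = (1 + sin φ)/(1 − sin φ) = tan²(45° + 22.8°/2) = 2.265.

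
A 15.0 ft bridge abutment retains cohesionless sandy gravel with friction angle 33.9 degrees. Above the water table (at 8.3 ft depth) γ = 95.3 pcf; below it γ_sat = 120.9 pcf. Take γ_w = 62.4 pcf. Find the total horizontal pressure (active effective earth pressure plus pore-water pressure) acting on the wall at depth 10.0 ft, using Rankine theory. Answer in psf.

359 psf

K_a = (1 − sin φ)/(1 + sin φ) = 0.2839.
γ' = 120.9 − 62.4 = 58.50 pcf.
Effective vertical stress at 10.0 ft: σ'_v = 95.3×8.3 + 58.50×1.70 = 890.4 psf.
σ'_h = K_a σ'_v = 0.2839 × 890.4 = 252.8 psf; u = γ_w × 1.70 = 106.1 psf.
Total σ_h = 252.8 + 106.1 = 358.9 psf.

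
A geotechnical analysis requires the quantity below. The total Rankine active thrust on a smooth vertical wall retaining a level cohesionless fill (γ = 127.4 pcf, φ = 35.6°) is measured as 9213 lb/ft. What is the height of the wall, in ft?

23.4 ft

K_a = 0.2641. P_a = ½ K_a γ H² ⇒ H = √(2P_a/(K_a γ)).
H = √(2×9213/(0.2641×127.4)) = 23.40 ft.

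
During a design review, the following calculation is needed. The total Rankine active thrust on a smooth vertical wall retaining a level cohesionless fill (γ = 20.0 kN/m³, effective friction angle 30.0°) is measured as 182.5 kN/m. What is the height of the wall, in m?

K_a = 0.3333. P_a = ½ K_a γ H² ⇒ H = √(2P_a/(K_a γ)).
H = √(2×182.5/(0.3333×20.0)) = 7.399 m.

7.40 m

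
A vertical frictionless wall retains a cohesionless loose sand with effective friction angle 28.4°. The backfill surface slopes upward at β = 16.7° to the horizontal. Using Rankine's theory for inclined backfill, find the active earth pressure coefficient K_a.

0.415

K_a = cos β · (cos β − √(cos²β − cos²φ)) / (cos β + √(cos²β − cos²φ)).
cos β = 0.9578, cos φ = 0.8796, √(cos²β − cos²φ) = 0.3790.
K_a = 0.9578 × (0.9578 − 0.3790)/(0.9578 + 0.3790) = 0.4147.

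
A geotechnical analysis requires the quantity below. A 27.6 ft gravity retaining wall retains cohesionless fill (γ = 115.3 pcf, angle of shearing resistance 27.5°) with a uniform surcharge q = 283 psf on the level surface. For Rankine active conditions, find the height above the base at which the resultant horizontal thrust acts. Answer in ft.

9.89 ft

K_a = 0.3682.
Triangular part P₁ = ½K_aγH² = 16170 at H/3 = 9.200 ft; rectangular part P₂ = K_a q H = 2876 at H/2 = 13.80 ft.
ȳ = (P₁·9.200 + P₂·13.80)/(P₁+P₂) = 9.895 ft.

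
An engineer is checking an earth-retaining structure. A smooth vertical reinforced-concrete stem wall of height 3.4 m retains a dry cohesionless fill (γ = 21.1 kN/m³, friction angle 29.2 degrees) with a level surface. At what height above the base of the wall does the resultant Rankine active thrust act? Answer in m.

1.13 m

K_a = 0.3442.
The pressure distribution is triangular, so the resultant acts at H/3 above the base = 3.4/3 = 1.133 m.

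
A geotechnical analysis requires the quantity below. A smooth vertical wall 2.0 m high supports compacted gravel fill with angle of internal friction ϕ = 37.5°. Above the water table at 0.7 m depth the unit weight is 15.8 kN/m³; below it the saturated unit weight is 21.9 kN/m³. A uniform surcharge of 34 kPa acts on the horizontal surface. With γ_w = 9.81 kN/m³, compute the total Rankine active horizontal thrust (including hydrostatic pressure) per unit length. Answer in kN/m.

K_a = tan²(45° − φ/2) = 0.2432.
γ' = 21.9 − 9.81 = 12.09 kN/m³. h₂ = H − d_w = 1.3 m.
σ'_h: at surface K_a·q = 8.269; at WT K_a(q+γd_w) = 10.96; at base K_a(q+γd_w+γ'h₂) = 14.78 kPa.
P₁ = ½(8.269+10.96)×0.7 = 6.729; P₂ = ½(10.96+14.78)×1.3 = 16.73; P_w = ½γ_w h₂² = 8.289.
Total = 6.729+16.73+8.289 = 31.75 kN/m.

31.7 kN/m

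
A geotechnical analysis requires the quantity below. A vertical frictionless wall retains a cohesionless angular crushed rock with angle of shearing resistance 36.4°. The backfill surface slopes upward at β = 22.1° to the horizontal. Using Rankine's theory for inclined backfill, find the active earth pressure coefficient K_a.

0.313

K_a = cos β · (cos β − √(cos²β − cos²φ)) / (cos β + √(cos²β − cos²φ)).
cos β = 0.9265, cos φ = 0.8049, √(cos²β − cos²φ) = 0.4589.
K_a = 0.9265 × (0.9265 − 0.4589)/(0.9265 + 0.4589) = 0.3127.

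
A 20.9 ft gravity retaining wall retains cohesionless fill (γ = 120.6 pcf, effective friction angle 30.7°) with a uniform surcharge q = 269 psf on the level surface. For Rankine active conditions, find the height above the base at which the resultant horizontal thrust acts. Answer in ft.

K_a = 0.3240.
Triangular part P₁ = ½K_aγH² = 8535 at H/3 = 6.967 ft; rectangular part P₂ = K_a q H = 1822 at H/2 = 10.45 ft.
ȳ = (P₁·6.967 + P₂·10.45)/(P₁+P₂) = 7.579 ft.

7.58 ft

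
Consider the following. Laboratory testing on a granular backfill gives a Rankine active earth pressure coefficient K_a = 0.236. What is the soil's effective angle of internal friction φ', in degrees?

38.2°

K_a = tan²(45° − φ/2) ⇒ 45° − φ/2 = arctan(√0.236) = 25.91°.
φ = 2(45° − 25.91°) = 38.18°.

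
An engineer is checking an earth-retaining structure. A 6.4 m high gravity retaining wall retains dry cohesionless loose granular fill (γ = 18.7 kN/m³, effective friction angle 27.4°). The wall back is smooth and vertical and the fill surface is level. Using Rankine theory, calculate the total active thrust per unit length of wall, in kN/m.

K_a = tan²(45° − φ/2) = 0.3697.
P_a = ½ K_a γ H² = 0.5 × 0.3697 × 18.7 × 6.4² = 141.6 kN/m.

142 kN/m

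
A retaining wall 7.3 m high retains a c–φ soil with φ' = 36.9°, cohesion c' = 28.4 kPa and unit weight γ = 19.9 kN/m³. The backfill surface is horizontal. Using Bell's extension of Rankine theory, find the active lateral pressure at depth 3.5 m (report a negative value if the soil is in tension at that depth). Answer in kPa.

-11.0 kPa

K_a = (1 − sin φ)/(1 + sin φ) = 0.2497.
σ_a = K_a γ z − 2c√K_a = 0.2497×19.9×3.5 − 2×28.4×0.4997 = -10.99 kPa.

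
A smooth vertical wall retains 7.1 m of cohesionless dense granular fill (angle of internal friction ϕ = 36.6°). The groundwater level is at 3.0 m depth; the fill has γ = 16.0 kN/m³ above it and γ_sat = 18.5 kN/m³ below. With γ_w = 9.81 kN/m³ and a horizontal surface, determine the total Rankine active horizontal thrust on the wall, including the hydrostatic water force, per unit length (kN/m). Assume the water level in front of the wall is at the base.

K_a = tan²(45° − φ/2) = 0.2530.
γ' = 18.5 − 9.81 = 8.690 kN/m³. Depth below WT = 4.1 m.
σ'_h at WT = K_a γ d_w = 12.14 kPa; at base = 12.14 + K_a γ' × 4.1 = 21.15 kPa.
P₁ (0–3.0 m) = ½×12.14×3.0 = 18.21. P₂ (3.0–7.1 m) = ½(12.14+21.15)×4.1 = 68.26.
P_w = ½ γ_w h₂² = 0.5×9.81×4.1² = 82.45. Total = 18.21+68.26+82.45 = 168.9 kN/m.

169 kN/m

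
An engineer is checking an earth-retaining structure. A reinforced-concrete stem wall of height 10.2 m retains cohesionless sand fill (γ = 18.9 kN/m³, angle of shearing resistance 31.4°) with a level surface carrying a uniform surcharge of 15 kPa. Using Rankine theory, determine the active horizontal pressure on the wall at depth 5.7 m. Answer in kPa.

38.6 kPa

K_a = (1 − sin φ)/(1 + sin φ) = 0.3149.
σ_v = γz + q = 18.9 × 5.7 + 15 = 122.7 kPa.
σ_h = K_a σ_v = 0.3149 × 122.7 = 38.65 kPa.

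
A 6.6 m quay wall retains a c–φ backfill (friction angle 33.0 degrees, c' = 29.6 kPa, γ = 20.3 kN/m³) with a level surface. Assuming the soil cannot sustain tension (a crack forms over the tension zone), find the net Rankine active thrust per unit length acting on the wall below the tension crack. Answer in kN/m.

K_a = 0.2948; √K_a = 0.5430.
Tension-crack depth z_c = 2c/(γ√K_a) = 2×29.6/(20.3×0.5430) = 5.371 m.
σ_a at base = K_a γ H − 2c√K_a = 0.2948×20.3×6.6 − 2×29.6×0.5430 = 7.354 kPa.
P_a = ½ × 7.354 × (H − z_c) = 0.5×7.354×1.229 = 4.519 kN/m.

4.52 kN/m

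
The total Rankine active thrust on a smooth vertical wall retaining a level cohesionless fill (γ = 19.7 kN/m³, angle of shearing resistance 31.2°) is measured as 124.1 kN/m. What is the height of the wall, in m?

K_a = 0.3175. P_a = ½ K_a γ H² ⇒ H = √(2P_a/(K_a γ)).
H = √(2×124.1/(0.3175×19.7)) = 6.299 m.

6.30 m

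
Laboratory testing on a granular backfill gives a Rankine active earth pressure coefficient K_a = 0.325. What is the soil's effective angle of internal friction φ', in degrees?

30.6°

K_a = tan²(45° − φ/2) ⇒ 45° − φ/2 = arctan(√0.325) = 29.69°.
φ = 2(45° − 29.69°) = 30.63°.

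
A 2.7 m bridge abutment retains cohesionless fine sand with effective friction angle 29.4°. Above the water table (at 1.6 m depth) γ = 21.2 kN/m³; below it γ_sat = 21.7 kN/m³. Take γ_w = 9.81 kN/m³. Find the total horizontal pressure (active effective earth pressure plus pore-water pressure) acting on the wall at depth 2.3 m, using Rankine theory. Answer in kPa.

K_a = (1 − sin φ)/(1 + sin φ) = 0.3415.
γ' = 21.7 − 9.81 = 11.89 kN/m³.
Effective vertical stress at 2.3 m: σ'_v = 21.2×1.6 + 11.89×0.700 = 42.24 kPa.
σ'_h = K_a σ'_v = 0.3415 × 42.24 = 14.42 kPa; u = γ_w × 0.700 = 6.867 kPa.
Total σ_h = 14.42 + 6.867 = 21.29 kPa.

21.3 kPa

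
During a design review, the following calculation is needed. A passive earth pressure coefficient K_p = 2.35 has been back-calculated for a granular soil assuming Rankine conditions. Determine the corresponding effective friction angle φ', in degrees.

K_p = (1+sin φ)/(1−sin φ) ⇒ sin φ = (K_p − 1)/(K_p + 1) = 0.4030.
φ = arcsin(0.4030) = 23.76°.

23.8°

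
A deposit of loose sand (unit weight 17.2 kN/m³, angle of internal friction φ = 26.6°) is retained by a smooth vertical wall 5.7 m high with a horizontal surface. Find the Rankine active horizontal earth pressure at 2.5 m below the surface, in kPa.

16.4 kPa

K_a = (1 − sin φ)/(1 + sin φ) = 0.3814.
σ_h = K_a γ z = 0.3814 × 17.2 × 2.5 = 16.40 kPa.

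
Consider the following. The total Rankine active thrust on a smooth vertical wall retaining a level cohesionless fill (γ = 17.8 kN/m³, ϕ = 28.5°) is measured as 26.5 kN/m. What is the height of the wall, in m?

K_a = 0.3540. P_a = ½ K_a γ H² ⇒ H = √(2P_a/(K_a γ)).
H = √(2×26.5/(0.3540×17.8)) = 2.900 m.

2.90 m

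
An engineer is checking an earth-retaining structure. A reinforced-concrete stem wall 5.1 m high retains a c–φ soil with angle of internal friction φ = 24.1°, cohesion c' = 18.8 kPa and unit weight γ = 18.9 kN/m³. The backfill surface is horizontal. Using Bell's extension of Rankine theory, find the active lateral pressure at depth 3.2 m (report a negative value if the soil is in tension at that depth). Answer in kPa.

K_a = (1 − sin φ)/(1 + sin φ) = 0.4201.
σ_a = K_a γ z − 2c√K_a = 0.4201×18.9×3.2 − 2×18.8×0.6482 = 1.038 kPa.

1.04 kPa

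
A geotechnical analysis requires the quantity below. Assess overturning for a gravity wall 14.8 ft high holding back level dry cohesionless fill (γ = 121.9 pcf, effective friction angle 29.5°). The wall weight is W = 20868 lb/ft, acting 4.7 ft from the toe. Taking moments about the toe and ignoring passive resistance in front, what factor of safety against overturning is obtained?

4.38

K_a = tan²(45° − 29.5°/2) = 0.3401.
P_a = ½K_aγH² = 0.5×0.3401×121.9×14.8² = 4541 lb/ft, acting at H/3 = 4.933 ft above the base.
Overturning moment M_o = P_a × H/3 = 4541 × 4.933 = 22400.
Resisting moment M_r = W × 4.7 = 20868 × 4.7 = 98080.
FS_overturning = M_r/M_o = 98080/22400 = 4.379.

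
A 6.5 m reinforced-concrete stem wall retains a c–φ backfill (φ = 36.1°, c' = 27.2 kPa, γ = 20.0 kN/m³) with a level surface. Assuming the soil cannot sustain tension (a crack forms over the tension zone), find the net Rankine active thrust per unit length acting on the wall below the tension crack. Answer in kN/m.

3.42 kN/m

K_a = 0.2585; √K_a = 0.5084.
Tension-crack depth z_c = 2c/(γ√K_a) = 2×27.2/(20.0×0.5084) = 5.350 m.
σ_a at base = K_a γ H − 2c√K_a = 0.2585×20.0×6.5 − 2×27.2×0.5084 = 5.946 kPa.
P_a = ½ × 5.946 × (H − z_c) = 0.5×5.946×1.150 = 3.420 kN/m.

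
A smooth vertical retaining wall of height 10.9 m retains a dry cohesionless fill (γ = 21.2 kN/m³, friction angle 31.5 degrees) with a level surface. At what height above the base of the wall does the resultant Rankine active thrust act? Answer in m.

3.63 m

K_a = 0.3136.
The pressure distribution is triangular, so the resultant acts at H/3 above the base = 10.9/3 = 3.633 m.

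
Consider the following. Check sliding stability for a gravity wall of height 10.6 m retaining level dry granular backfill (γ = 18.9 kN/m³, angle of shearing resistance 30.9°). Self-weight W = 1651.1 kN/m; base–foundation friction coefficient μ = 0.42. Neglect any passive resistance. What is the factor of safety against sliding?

K_a = tan²(45° − 30.9°/2) = 0.3214.
P_a = ½K_aγH² = 0.5×0.3214×18.9×10.6² = 341.3 kN/m, acting at H/3 = 3.533 m above the base.
FS_sliding = μW / P_a = 0.42×1651.1 / 341.3 = 2.032.

2.03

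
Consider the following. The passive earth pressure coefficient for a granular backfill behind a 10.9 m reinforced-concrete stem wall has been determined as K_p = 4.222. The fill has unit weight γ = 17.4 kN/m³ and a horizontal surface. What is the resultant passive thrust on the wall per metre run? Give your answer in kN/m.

P = ½ K_p γ H² = 0.5 × 4.222 × 17.4 × 10.9² = 4364 kN/m.

4360 kN/m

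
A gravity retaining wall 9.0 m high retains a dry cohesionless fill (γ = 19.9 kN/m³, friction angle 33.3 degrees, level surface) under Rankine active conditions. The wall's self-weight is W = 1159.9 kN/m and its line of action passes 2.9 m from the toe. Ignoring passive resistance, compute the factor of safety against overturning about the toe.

K_a = tan²(45° − 33.3°/2) = 0.2911.
P_a = ½K_aγH² = 0.5×0.2911×19.9×9.0² = 234.6 kN/m, acting at H/3 = 3.000 m above the base.
Overturning moment M_o = P_a × H/3 = 234.6 × 3.000 = 703.9.
Resisting moment M_r = W × 2.9 = 1159.9 × 2.9 = 3364.
FS_overturning = M_r/M_o = 3364/703.9 = 4.779.

4.78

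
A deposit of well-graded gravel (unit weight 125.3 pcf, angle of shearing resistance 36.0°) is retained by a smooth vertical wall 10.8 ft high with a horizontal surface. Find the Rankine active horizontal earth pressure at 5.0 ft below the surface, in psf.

K_a = (1 − sin φ)/(1 + sin φ) = 0.2596.
σ_h = K_a γ z = 0.2596 × 125.3 × 5.0 = 162.6 psf.

163 psf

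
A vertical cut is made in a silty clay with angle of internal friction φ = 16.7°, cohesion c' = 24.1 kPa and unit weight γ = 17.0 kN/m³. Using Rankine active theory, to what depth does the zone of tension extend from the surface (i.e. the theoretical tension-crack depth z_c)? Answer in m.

3.81 m

K_a = tan²(45° − 16.7°/2) = 0.5536; √K_a = 0.7440.
The active pressure is zero where K_a γ z = 2c√K_a, so z_c = 2c/(γ√K_a) = 2×24.1/(17.0×0.7440) = 3.811 m.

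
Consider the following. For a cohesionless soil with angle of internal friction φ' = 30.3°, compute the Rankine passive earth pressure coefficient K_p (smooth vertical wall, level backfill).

K_p = (1 + sin φ)/(1 − sin φ) = tan²(45° + 30.3°/2) = 3.037.

3.04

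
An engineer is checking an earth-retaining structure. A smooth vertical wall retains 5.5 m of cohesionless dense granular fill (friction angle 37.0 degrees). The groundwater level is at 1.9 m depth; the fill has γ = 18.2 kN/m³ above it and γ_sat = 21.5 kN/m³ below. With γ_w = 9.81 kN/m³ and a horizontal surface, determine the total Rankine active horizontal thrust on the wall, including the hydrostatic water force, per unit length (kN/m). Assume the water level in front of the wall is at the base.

122 kN/m

K_a = tan²(45° − φ/2) = 0.2486.
γ' = 21.5 − 9.81 = 11.69 kN/m³. Depth below WT = 3.6 m.
σ'_h at WT = K_a γ d_w = 8.596 kPa; at base = 8.596 + K_a γ' × 3.6 = 19.06 kPa.
P₁ (0–1.9 m) = ½×8.596×1.9 = 8.166. P₂ (1.9–5.5 m) = ½(8.596+19.06)×3.6 = 49.78.
P_w = ½ γ_w h₂² = 0.5×9.81×3.6² = 63.57. Total = 8.166+49.78+63.57 = 121.5 kN/m.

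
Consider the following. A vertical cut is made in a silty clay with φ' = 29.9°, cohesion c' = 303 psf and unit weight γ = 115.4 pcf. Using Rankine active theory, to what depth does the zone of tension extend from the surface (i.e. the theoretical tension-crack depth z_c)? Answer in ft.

9.08 ft

K_a = tan²(45° − 29.9°/2) = 0.3347; √K_a = 0.5785.
The active pressure is zero where K_a γ z = 2c√K_a, so z_c = 2c/(γ√K_a) = 2×303/(115.4×0.5785) = 9.077 ft.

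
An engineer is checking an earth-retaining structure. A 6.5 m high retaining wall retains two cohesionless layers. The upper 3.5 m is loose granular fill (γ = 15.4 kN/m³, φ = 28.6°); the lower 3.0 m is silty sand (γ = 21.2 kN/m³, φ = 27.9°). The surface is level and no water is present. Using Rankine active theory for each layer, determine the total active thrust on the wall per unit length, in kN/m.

K_a1 = tan²(45°−28.6°/2) = 0.3525; K_a2 = tan²(45°−27.9°/2) = 0.3625.
Layer 1: σ at base = K_a1 γ₁ h₁ = 19.00 kPa; P₁ = ½×19.00×3.5 = 33.25.
Layer 2: σ_v at top = γ₁h₁ = 53.90; σ_h top = K_a2×53.90 = 19.54; σ_h base = K_a2×(53.90+21.2×3.0) = 42.59.
P₂ = ½(19.54+42.59)×3.0 = 93.19. Total P_a = 33.25+93.19 = 126.4 kN/m.

126 kN/m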